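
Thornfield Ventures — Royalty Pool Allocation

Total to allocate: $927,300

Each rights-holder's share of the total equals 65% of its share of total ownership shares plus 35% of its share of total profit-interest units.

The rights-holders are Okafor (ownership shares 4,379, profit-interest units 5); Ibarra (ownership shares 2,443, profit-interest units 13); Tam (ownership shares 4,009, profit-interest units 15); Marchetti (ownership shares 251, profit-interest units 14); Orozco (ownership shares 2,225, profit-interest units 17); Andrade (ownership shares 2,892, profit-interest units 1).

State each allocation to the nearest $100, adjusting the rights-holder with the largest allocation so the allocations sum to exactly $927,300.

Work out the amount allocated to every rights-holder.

Totals — ownership shares 16,199, profit-interest units 65.
Combined weights (65% ownership shares + 35% profit-interest units): Okafor 0.2026; Ibarra 0.1680; Tam 0.2416; Marchetti 0.0855; Orozco 0.1808; Andrade 0.1214.
Proportional shares: Okafor 187,903.01; Ibarra 155,812.05; Tam 224,067.30; Marchetti 79,243.56; Orozco 167,673.15; Andrade 112,600.94.
Rounded to nearest $100: Okafor $187,900; Ibarra $155,800; Tam $224,100; Marchetti $79,200; Orozco $167,700; Andrade $112,600. Sum = $927,300.
No rounding difference to absorb.

Okafor: $187,900 | Ibarra: $155,800 | Tam: $224,100 | Marchetti: $79,200 | Orozco: $167,700 | Andrade: $112,600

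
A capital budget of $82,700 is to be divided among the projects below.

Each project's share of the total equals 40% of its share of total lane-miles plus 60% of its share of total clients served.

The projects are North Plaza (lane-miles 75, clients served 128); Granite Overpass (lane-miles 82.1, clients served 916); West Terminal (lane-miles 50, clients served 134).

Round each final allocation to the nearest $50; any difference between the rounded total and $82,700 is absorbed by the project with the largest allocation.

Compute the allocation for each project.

Totals — lane-miles 207.1, clients served 1,178.
Combined weights (40% lane-miles + 60% clients served): North Plaza 0.2101; Granite Overpass 0.6251; West Terminal 0.1648.
Pro-rata amounts: North Plaza 17,371.37; Granite Overpass 51,697.77; West Terminal 13,630.86.
At nearest $50: North Plaza $17,350; Granite Overpass $51,700; West Terminal $13,650. Sum = $82,700.
Rounded total matches; no reconciliation needed.

North Plaza: $17,350 | Granite Overpass: $51,700 | West Terminal: $13,650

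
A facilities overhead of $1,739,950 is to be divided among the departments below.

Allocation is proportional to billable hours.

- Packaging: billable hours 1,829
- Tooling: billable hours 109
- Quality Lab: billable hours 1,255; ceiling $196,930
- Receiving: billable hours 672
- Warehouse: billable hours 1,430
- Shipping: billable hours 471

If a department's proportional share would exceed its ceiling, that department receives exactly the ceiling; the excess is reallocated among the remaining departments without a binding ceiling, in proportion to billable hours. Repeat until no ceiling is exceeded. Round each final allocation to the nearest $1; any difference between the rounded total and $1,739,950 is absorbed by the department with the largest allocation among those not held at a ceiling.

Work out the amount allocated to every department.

Sum of billable hours: 5,766.
Proportional shares (ignoring caps): Packaging 551,919.62; Tooling 32,891.87; Quality Lab 378,709.20; Receiving 202,782.93; Warehouse 431,517.26; Shipping 142,129.11.
Cap binds for Quality Lab ($196,930); residual $1,543,020 reallocated over remaining billable hours 4,511.
Shares after redistribution: Packaging 625,622.61 → $625,623; Tooling 37,284.23 → $37,284; Receiving 229,862.43 → $229,862; Warehouse 489,141.79 → $489,142; Shipping 161,108.94 → $161,109.

Packaging: $625,623 · Tooling: $37,284 · Quality Lab: $196,930 · Receiving: $229,862 · Warehouse: $489,142 · Shipping: $161,109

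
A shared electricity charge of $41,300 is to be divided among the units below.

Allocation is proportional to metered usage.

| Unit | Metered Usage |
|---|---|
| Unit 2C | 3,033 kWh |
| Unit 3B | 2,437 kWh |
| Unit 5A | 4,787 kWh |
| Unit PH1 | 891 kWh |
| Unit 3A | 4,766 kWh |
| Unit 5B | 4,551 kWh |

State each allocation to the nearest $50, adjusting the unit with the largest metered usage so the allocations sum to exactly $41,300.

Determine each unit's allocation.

Sum of metered usage: 20,465.
Proportional shares: Unit 2C 3,033/20,465 × $41,300 = 6,120.84; Unit 3B 2,437/20,465 × $41,300 = 4,918.06; Unit 5A 4,787/20,465 × $41,300 = 9,660.55; Unit PH1 891/20,465 × $41,300 = 1,798.11; Unit 3A 4,766/20,465 × $41,300 = 9,618.17; Unit 5B 4,551/20,465 × $41,300 = 9,184.28.
At nearest $50: Unit 2C $6,100; Unit 3B $4,900; Unit 5A $9,650; Unit PH1 $1,800; Unit 3A $9,600; Unit 5B $9,200. Sum = $41,250.
Difference $41,300 − $41,250 = +$50 applied to largest metered usage (Unit 5A): Unit 5A becomes $9,700.

Unit 2C: $6,100 | Unit 3B: $4,900 | Unit 5A: $9,700 | Unit PH1: $1,800 | Unit 3A: $9,600 | Unit 5B: $9,200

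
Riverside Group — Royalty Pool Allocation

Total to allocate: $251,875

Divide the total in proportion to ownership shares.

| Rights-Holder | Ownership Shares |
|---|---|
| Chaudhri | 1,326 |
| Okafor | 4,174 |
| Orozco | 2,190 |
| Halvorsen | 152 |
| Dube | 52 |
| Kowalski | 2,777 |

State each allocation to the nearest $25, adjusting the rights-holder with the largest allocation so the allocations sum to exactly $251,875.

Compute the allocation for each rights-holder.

Total ownership shares = 10,671.
Raw shares: Chaudhri 1,326/10,671 × $251,875 = 31,298.50; Okafor 4,174/10,671 × $251,875 = 98,521.81; Orozco 2,190/10,671 × $251,875 = 51,692.09; Halvorsen 152/10,671 × $251,875 = 3,587.76; Dube 52/10,671 × $251,875 = 1,227.39; Kowalski 2,777/10,671 × $251,875 = 65,547.45.
Rounded to nearest $25: Chaudhri $31,300; Okafor $98,525; Orozco $51,700; Halvorsen $3,600; Dube $1,225; Kowalski $65,550. Sum = $251,900.
Difference $251,875 − $251,900 = −$25 applied to largest allocation (Okafor): Okafor becomes $98,500.

Chaudhri: $31,300 · Okafor: $98,500 · Orozco: $51,700 · Halvorsen: $3,600 · Dube: $1,225 · Kowalski: $65,550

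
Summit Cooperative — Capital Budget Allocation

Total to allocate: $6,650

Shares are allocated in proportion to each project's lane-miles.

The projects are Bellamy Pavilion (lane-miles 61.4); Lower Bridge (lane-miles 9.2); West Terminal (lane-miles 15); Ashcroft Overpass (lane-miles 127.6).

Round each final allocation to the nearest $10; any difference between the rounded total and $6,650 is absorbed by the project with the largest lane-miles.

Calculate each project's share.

Bellamy Pavilion: $1,920 | Lower Bridge: $290 | West Terminal: $470 | Ashcroft Overpass: $3,970

Total lane-miles = 213.2.
Raw shares: Bellamy Pavilion 61.4/213.2 × $6,650 = 1,915.15; Lower Bridge 9.2/213.2 × $6,650 = 286.96; West Terminal 15/213.2 × $6,650 = 467.87; Ashcroft Overpass 127.6/213.2 × $6,650 = 3,980.02.
At nearest $10: Bellamy Pavilion $1,920; Lower Bridge $290; West Terminal $470; Ashcroft Overpass $3,980. Sum = $6,660.
Difference $6,650 − $6,660 = −$10 applied to largest lane-miles (Ashcroft Overpass): Ashcroft Overpass becomes $3,970.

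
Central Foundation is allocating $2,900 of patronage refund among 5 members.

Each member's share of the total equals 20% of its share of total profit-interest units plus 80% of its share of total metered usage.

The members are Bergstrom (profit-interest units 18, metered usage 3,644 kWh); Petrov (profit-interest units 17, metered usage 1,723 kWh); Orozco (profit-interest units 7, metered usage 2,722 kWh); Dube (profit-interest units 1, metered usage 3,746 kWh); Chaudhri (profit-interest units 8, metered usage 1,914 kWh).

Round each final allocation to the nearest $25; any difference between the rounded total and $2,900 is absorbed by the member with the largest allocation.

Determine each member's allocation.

Totals — profit-interest units 51, metered usage 13,749.
Combined weights (20% profit-interest units + 80% metered usage): Bergstrom 0.2826; Petrov 0.1669; Orozco 0.1858; Dube 0.2219; Chaudhri 0.1427.
Unrounded shares: Bergstrom 819.59; Petrov 484.07; Orozco 538.92; Dube 643.47; Chaudhri 413.95.
After rounding ($25): Bergstrom $825; Petrov $475; Orozco $550; Dube $650; Chaudhri $425. Sum = $2,925.
Difference $2,900 − $2,925 = −$25 applied to largest allocation (Bergstrom): Bergstrom becomes $800.

Bergstrom: $800; Petrov: $475; Orozco: $550; Dube: $650; Chaudhri: $425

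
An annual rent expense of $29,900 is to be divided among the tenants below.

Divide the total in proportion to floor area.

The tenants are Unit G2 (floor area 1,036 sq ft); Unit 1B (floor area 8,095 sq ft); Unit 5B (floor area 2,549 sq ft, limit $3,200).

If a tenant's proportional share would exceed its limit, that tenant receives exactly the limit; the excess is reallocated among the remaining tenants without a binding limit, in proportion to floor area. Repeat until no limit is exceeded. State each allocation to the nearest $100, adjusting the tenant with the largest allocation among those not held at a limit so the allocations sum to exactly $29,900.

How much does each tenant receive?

Floor area total: 11,680.
Unconstrained shares: Unit G2 2,652.09; Unit 1B 20,722.65; Unit 5B 6,525.27.
Capped: Unit 5B ($3,200); balance $26,700 reallocated over remaining floor area 9,131.
Remaining shares: Unit G2 3,029.37 → $3,000; Unit 1B 23,670.63 → $23,700.

Unit G2: $3,000 · Unit 1B: $23,700 · Unit 5B: $3,200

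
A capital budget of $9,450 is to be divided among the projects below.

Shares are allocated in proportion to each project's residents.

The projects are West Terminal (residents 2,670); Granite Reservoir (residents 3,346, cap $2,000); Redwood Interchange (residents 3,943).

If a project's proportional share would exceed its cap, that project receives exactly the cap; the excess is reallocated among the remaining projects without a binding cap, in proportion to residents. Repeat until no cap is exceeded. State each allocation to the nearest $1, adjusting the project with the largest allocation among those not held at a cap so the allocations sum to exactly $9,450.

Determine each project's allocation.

West Terminal: $3,008 | Granite Reservoir: $2,000 | Redwood Interchange: $4,442

Total residents = 9,959.
Proportional shares (ignoring caps): West Terminal 2,533.54; Granite Reservoir 3,174.99; Redwood Interchange 3,741.48.
Held at cap: Granite Reservoir ($2,000); remaining pool $7,450 reallocated over remaining residents 6,613.
Shares after redistribution: West Terminal 3,007.94 → $3,008; Redwood Interchange 4,442.06 → $4,442.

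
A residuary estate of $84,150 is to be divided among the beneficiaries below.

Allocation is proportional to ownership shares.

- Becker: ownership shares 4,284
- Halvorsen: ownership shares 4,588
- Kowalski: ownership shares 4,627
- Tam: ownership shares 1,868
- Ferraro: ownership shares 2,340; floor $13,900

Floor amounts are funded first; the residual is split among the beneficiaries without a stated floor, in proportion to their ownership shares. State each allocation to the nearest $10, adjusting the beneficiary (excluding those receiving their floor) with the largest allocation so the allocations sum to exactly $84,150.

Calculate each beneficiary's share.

Becker: $19,580 · Halvorsen: $20,970 · Kowalski: $21,160 · Tam: $8,540 · Ferraro: $13,900

Minimums first: Ferraro $13,900. Remaining pool $70,250.
Remaining pool split over remaining ownership shares 15,367: Becker 19,584.24 → $19,580; Halvorsen 20,973.97 → $20,970; Kowalski 21,152.26 → $21,150; Tam 8,539.53 → $8,540.
Rounding difference +$10 applied to Kowalski → $21,160.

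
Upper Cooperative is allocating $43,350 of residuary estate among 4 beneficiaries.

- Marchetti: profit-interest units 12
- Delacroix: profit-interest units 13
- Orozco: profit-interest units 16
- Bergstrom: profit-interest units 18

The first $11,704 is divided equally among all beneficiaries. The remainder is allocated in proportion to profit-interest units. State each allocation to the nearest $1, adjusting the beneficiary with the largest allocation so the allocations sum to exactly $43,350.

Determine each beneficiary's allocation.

Marchetti: $9,362; Delacroix: $9,899; Orozco: $11,508; Bergstrom: $12,581

$11,704 shared equally gives $2,926 per beneficiary.
Remainder $31,646 by profit-interest units (total 59): Marchetti 6,436.47 → $6,436; Delacroix 6,972.85 → $6,973; Orozco 8,581.97 → $8,582; Bergstrom 9,654.71 → $9,655.
Totals: Marchetti $2,926 + $6,436 = $9,362; Delacroix $2,926 + $6,973 = $9,899; Orozco $2,926 + $8,582 = $11,508; Bergstrom $2,926 + $9,655 = $12,581.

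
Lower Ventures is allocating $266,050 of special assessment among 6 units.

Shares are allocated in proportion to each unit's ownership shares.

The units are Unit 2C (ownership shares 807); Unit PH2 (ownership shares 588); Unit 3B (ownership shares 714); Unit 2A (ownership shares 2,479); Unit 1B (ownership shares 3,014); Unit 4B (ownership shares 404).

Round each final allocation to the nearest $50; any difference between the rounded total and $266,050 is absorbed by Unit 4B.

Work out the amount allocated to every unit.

Unit 2C: $26,800 | Unit PH2: $19,550 | Unit 3B: $23,750 | Unit 2A: $82,400 | Unit 1B: $100,150 | Unit 4B: $13,400

Total ownership shares = 8,006.
Raw shares: Unit 2C 807/8,006 × $266,050 = 26,817.68; Unit PH2 588/8,006 × $266,050 = 19,540.02; Unit 3B 714/8,006 × $266,050 = 23,727.17; Unit 2A 2,479/8,006 × $266,050 = 82,380.46; Unit 1B 3,014/8,006 × $266,050 = 100,159.22; Unit 4B 404/8,006 × $266,050 = 13,425.46.
After rounding ($50): Unit 2C $26,800; Unit PH2 $19,550; Unit 3B $23,750; Unit 2A $82,400; Unit 1B $100,150; Unit 4B $13,450. Sum = $266,100.
Difference $266,050 − $266,100 = −$50 applied to Unit 4B: Unit 4B becomes $13,400.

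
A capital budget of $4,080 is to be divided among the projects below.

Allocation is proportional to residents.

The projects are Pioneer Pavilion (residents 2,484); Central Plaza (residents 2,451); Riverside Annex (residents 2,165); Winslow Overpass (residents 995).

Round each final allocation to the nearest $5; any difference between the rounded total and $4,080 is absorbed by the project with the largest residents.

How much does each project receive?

Sum of residents: 8,095.
Unrounded shares: Pioneer Pavilion 2,484/8,095 × $4,080 = 1,251.97; Central Plaza 2,451/8,095 × $4,080 = 1,235.34; Riverside Annex 2,165/8,095 × $4,080 = 1,091.19; Winslow Overpass 995/8,095 × $4,080 = 501.49.
Rounded to nearest $5: Pioneer Pavilion $1,250; Central Plaza $1,235; Riverside Annex $1,090; Winslow Overpass $500. Sum = $4,075.
Difference $4,080 − $4,075 = +$5 applied to largest residents (Pioneer Pavilion): Pioneer Pavilion becomes $1,255.

Pioneer Pavilion: $1,255; Central Plaza: $1,235; Riverside Annex: $1,090; Winslow Overpass: $500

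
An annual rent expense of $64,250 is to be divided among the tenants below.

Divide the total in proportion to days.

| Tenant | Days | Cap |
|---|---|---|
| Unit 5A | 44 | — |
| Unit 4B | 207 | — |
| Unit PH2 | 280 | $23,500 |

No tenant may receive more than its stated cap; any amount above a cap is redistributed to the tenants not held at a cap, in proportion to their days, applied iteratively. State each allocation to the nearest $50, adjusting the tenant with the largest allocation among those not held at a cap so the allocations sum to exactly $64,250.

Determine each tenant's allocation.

Unit 5A: $7,150 | Unit 4B: $33,600 | Unit PH2: $23,500

Combined days = 531.
Proportional shares (ignoring caps): Unit 5A 5,323.92; Unit 4B 25,046.61; Unit PH2 33,879.47.
Cap binds for Unit PH2 ($23,500); remaining pool $40,750 reallocated over remaining days 251.
Remaining shares: Unit 5A 7,143.43 → $7,150; Unit 4B 33,606.57 → $33,600.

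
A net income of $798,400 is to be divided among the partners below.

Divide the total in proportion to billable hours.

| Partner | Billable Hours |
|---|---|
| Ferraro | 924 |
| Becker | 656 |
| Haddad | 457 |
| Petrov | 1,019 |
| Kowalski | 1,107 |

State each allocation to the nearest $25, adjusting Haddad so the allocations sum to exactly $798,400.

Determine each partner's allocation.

Sum of billable hours: 4,163.
Raw shares: Ferraro 924/4,163 × $798,400 = 177,209.13; Becker 656/4,163 × $798,400 = 125,810.81; Haddad 457/4,163 × $798,400 = 87,645.64; Petrov 1,019/4,163 × $798,400 = 195,428.68; Kowalski 1,107/4,163 × $798,400 = 212,305.74.
After rounding ($25): Ferraro $177,200; Becker $125,800; Haddad $87,650; Petrov $195,425; Kowalski $212,300. Sum = $798,375.
Difference $798,400 − $798,375 = +$25 applied to Haddad: Haddad becomes $87,675.

Ferraro: $177,200; Becker: $125,800; Haddad: $87,675; Petrov: $195,425; Kowalski: $212,300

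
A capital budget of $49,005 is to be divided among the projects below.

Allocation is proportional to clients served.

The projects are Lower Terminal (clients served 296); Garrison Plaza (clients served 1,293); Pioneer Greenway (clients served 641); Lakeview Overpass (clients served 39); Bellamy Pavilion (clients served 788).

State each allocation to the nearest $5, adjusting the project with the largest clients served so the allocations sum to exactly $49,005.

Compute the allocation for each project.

Sum of clients served: 3,057.
Pro-rata amounts: Lower Terminal 296/3,057 × $49,005 = 4,745.00; Garrison Plaza 1,293/3,057 × $49,005 = 20,727.34; Pioneer Greenway 641/3,057 × $49,005 = 10,275.50; Lakeview Overpass 39/3,057 × $49,005 = 625.19; Bellamy Pavilion 788/3,057 × $49,005 = 12,631.97.
After rounding ($5): Lower Terminal $4,745; Garrison Plaza $20,725; Pioneer Greenway $10,275; Lakeview Overpass $625; Bellamy Pavilion $12,630. Sum = $49,000.
Difference $49,005 − $49,000 = +$5 applied to largest clients served (Garrison Plaza): Garrison Plaza becomes $20,730.

Lower Terminal: $4,745 · Garrison Plaza: $20,730 · Pioneer Greenway: $10,275 · Lakeview Overpass: $625 · Bellamy Pavilion: $12,630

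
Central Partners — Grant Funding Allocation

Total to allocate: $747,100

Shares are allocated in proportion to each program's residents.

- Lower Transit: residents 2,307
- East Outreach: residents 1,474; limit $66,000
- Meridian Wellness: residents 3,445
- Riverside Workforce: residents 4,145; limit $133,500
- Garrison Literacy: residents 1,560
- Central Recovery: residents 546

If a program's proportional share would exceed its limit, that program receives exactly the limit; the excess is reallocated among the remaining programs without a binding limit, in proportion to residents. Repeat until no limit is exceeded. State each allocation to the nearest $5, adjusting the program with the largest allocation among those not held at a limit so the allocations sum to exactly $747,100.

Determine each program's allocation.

Sum of residents: 13,477.
Pro-rata shares before constraints: Lower Transit 127,888.97; East Outreach 81,711.46; Meridian Wellness 190,974.22; Riverside Workforce 229,778.85; Garrison Literacy 86,478.89; Central Recovery 30,267.61.
Cap binds for East Outreach ($66,000), Riverside Workforce ($133,500); remaining pool $547,600 reallocated over remaining residents 7,858.
Shares after redistribution: Lower Transit 160,767.78 → $160,770; Meridian Wellness 240,071.52 → $240,070; Garrison Literacy 108,711.63 → $108,710; Central Recovery 38,049.07 → $38,050.

Lower Transit: $160,770 · East Outreach: $66,000 · Meridian Wellness: $240,070 · Riverside Workforce: $133,500 · Garrison Literacy: $108,710 · Central Recovery: $38,050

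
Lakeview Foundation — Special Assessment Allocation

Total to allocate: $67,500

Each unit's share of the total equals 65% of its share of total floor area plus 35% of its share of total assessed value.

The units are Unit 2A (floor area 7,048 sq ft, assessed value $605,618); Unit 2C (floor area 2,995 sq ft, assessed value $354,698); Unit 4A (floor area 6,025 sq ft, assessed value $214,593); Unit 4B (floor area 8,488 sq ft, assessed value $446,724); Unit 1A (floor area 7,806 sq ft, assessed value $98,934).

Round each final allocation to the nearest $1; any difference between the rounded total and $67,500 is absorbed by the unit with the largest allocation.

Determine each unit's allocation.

Unit 2A: $17,871 · Unit 2C: $8,931 · Unit 4A: $11,115 · Unit 4B: $17,642 · Unit 1A: $11,941

Floor area total 32,362; assessed value total 1,720,567.
Composite weights (65% floor area + 35% assessed value): Unit 2A 0.2648; Unit 2C 0.1323; Unit 4A 0.1647; Unit 4B 0.2614; Unit 1A 0.1769.
Pro-rata amounts: Unit 2A 17,871.08; Unit 2C 8,930.83; Unit 4A 11,115.00; Unit 4B 17,641.60; Unit 1A 11,941.49.
After rounding ($1): Unit 2A $17,871; Unit 2C $8,931; Unit 4A $11,115; Unit 4B $17,642; Unit 1A $11,941. Sum = $67,500.
No rounding difference to absorb.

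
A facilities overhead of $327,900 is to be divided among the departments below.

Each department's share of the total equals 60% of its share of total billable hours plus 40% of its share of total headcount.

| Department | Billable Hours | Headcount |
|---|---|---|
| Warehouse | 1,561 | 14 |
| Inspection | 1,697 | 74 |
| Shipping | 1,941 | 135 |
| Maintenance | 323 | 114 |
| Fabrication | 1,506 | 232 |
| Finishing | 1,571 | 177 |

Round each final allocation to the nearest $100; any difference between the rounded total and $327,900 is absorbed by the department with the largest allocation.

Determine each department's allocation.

Billable hours total 8,599; headcount total 746.
Composite weights (60% billable hours + 40% headcount): Warehouse 0.1164; Inspection 0.1581; Shipping 0.2078; Maintenance 0.0837; Fabrication 0.2295; Finishing 0.2045.
Pro-rata amounts: Warehouse 38,176.20; Inspection 51,836.86; Shipping 68,144.31; Maintenance 27,433.26; Fabrication 75,246.09; Finishing 67,063.28.
After rounding ($100): Warehouse $38,200; Inspection $51,800; Shipping $68,100; Maintenance $27,400; Fabrication $75,200; Finishing $67,100. Sum = $327,800.
Difference $327,900 − $327,800 = +$100 applied to largest allocation (Fabrication): Fabrication becomes $75,300.

Warehouse: $38,200; Inspection: $51,800; Shipping: $68,100; Maintenance: $27,400; Fabrication: $75,300; Finishing: $67,100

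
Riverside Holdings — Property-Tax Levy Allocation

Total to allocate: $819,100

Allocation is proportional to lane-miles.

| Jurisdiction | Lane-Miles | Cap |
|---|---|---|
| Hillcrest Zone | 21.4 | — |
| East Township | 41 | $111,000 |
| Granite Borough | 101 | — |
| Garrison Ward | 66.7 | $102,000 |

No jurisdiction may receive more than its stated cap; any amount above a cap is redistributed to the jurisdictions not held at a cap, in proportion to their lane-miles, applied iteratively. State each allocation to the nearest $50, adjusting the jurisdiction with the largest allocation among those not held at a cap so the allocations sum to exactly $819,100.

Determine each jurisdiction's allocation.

Lane-miles total: 230.1.
Unconstrained shares: Hillcrest Zone 76,178.79; East Township 145,950.02; Granite Borough 359,535.42; Garrison Ward 237,435.77.
Held at cap: East Township ($111,000), Garrison Ward ($102,000); remaining pool $606,100 reallocated over remaining lane-miles 122.4.
Remaining shares: Hillcrest Zone 105,968.46 → $105,950; Granite Borough 500,131.54 → $500,150.

Hillcrest Zone: $105,950 · East Township: $111,000 · Granite Borough: $500,150 · Garrison Ward: $102,000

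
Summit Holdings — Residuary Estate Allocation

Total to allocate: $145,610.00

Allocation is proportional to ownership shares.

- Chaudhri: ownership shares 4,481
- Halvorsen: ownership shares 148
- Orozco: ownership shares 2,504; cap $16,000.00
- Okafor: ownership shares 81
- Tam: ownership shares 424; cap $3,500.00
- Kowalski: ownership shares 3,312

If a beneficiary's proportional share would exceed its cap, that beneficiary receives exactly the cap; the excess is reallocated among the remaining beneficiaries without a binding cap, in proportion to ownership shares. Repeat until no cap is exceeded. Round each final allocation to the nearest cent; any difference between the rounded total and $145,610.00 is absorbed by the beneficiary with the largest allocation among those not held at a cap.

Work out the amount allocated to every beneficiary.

Chaudhri: $70,443.64; Halvorsen: $2,326.64; Orozco: $16,000.00; Okafor: $1,273.36; Tam: $3,500.00; Kowalski: $52,066.36

Combined ownership shares = 10,950.
Proportional shares (ignoring caps): Chaudhri 59,587.0694; Halvorsen 1,968.0621; Orozco 33,297.4831; Okafor 1,077.1151; Tam 5,638.2320; Kowalski 44,042.0384.
Capped: Orozco ($16,000.00), Tam ($3,500.00); remaining pool $126,110.00 reallocated over remaining ownership shares 8,022.
Remaining shares: Chaudhri 70,443.6437 → $70,443.64; Halvorsen 2,326.6367 → $2,326.64; Okafor 1,273.3620 → $1,273.36; Kowalski 52,066.3575 → $52,066.36.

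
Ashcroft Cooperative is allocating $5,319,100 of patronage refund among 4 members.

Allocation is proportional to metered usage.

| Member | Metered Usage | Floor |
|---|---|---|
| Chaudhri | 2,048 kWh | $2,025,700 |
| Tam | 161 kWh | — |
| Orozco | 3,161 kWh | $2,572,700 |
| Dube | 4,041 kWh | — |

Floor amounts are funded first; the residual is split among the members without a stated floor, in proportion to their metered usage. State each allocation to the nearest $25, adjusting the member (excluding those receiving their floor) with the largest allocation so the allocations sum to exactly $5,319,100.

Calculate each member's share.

Chaudhri: $2,025,700 | Tam: $27,625 | Orozco: $2,572,700 | Dube: $693,075

Guaranteed amounts: Chaudhri $2,025,700; Orozco $2,572,700. Remaining pool $720,700.
Remaining pool split over remaining metered usage 4,202: Tam 27,613.68 → $27,625; Dube 693,086.32 → $693,075.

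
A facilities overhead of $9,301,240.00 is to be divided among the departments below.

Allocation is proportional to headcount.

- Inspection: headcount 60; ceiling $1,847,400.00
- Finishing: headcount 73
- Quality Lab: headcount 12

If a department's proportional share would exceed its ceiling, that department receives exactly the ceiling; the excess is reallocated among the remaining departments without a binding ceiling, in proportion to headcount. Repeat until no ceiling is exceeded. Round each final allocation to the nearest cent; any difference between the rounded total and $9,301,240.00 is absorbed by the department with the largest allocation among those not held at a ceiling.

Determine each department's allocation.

Sum of headcount: 145.
Unconstrained shares: Inspection 3,848,788.9655; Finishing 4,682,693.2414; Quality Lab 769,757.7931.
Held at cap: Inspection ($1,847,400.00); balance $7,453,840.00 reallocated over remaining headcount 85.
Redistributed shares: Finishing 6,401,533.1765 → $6,401,533.18; Quality Lab 1,052,306.8235 → $1,052,306.82.

Inspection: $1,847,400.00; Finishing: $6,401,533.18; Quality Lab: $1,052,306.82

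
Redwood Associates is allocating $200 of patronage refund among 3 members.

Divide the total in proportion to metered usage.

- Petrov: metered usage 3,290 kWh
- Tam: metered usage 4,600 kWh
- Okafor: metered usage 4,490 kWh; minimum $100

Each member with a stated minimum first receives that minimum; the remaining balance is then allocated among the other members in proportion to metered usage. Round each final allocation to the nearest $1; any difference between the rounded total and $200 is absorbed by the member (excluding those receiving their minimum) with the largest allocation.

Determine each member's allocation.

Petrov: $42 · Tam: $58 · Okafor: $100

Fund the minimums — Okafor $100. Balance $100.
Balance split over remaining metered usage 7,890: Petrov 41.70 → $42; Tam 58.30 → $58.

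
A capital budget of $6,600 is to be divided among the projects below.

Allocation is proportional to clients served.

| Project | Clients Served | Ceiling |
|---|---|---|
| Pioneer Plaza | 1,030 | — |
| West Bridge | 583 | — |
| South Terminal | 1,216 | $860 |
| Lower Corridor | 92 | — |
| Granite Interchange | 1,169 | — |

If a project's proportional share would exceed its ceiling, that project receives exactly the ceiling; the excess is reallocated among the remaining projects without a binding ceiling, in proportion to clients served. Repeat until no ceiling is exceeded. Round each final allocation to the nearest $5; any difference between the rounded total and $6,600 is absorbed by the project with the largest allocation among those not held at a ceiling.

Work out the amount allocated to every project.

Pioneer Plaza: $2,055 · West Bridge: $1,165 · South Terminal: $860 · Lower Corridor: $185 · Granite Interchange: $2,335

Combined clients served = 4,090.
Pro-rata shares before constraints: Pioneer Plaza 1,662.10; West Bridge 940.78; South Terminal 1,962.25; Lower Corridor 148.46; Granite Interchange 1,886.41.
Held at cap: South Terminal ($860); residual $5,740 reallocated over remaining clients served 2,874.
Remaining shares: Pioneer Plaza 2,057.13 → $2,055; West Bridge 1,164.38 → $1,165; Lower Corridor 183.74 → $185; Granite Interchange 2,334.75 → $2,335.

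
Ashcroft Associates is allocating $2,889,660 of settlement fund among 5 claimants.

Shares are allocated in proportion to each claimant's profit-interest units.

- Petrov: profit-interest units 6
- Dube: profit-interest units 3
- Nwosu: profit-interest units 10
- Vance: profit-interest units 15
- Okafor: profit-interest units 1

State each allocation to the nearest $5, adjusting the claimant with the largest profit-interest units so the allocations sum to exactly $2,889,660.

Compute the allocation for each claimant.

Petrov: $495,370 · Dube: $247,685 · Nwosu: $825,615 · Vance: $1,238,430 · Okafor: $82,560

Total profit-interest units = 35.
Pro-rata amounts: Petrov 6/35 × $2,889,660 = 495,370.29; Dube 3/35 × $2,889,660 = 247,685.14; Nwosu 10/35 × $2,889,660 = 825,617.14; Vance 15/35 × $2,889,660 = 1,238,425.71; Okafor 1/35 × $2,889,660 = 82,561.71.
At nearest $5: Petrov $495,370; Dube $247,685; Nwosu $825,615; Vance $1,238,425; Okafor $82,560. Sum = $2,889,655.
Difference $2,889,660 − $2,889,655 = +$5 applied to largest profit-interest units (Vance): Vance becomes $1,238,430.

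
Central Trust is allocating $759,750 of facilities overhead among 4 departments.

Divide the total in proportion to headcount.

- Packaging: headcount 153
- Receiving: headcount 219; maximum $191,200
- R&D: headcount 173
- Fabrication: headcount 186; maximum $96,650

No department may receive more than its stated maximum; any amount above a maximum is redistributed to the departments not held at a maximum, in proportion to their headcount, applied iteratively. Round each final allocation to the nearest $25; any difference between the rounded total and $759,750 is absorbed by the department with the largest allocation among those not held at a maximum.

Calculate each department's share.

Packaging: $221,475 · Receiving: $191,200 · R&D: $250,425 · Fabrication: $96,650

Combined headcount = 731.
Unconstrained shares: Packaging 159,017.44; Receiving 227,613.20; R&D 179,804.04; Fabrication 193,315.32.
Cap binds for Receiving ($191,200), Fabrication ($96,650); residual $471,900 reallocated over remaining headcount 326.
Remaining shares: Packaging 221,474.54 → $221,475; R&D 250,425.46 → $250,425.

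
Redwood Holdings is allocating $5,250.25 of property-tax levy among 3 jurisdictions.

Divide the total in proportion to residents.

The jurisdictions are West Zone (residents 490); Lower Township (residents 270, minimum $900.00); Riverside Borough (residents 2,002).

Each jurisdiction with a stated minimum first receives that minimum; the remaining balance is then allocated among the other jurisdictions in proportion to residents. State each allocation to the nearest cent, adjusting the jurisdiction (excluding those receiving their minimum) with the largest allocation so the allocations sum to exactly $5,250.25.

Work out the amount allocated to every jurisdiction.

Guaranteed amounts: Lower Township $900.00. Residual $4,350.25.
Residual split over remaining residents 2,492: West Zone 855.3862 → $855.39; Riverside Borough 3,494.8638 → $3,494.86.

West Zone: $855.39 · Lower Township: $900.00 · Riverside Borough: $3,494.86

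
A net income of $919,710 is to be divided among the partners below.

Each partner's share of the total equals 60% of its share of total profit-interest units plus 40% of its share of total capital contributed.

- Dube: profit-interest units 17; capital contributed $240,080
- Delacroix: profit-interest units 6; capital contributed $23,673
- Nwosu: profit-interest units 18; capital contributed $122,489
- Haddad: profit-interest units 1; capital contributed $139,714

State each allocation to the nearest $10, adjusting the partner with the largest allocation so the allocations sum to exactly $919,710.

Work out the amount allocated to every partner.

Totals — profit-interest units 42, capital contributed 525,956.
Composite weights (60% profit-interest units + 40% capital contributed): Dube 0.4254; Delacroix 0.1037; Nwosu 0.3503; Haddad 0.1205.
Pro-rata amounts: Dube 391,283.96; Delacroix 95,390.55; Nwosu 322,172.74; Haddad 110,862.75.
At nearest $10: Dube $391,280; Delacroix $95,390; Nwosu $322,170; Haddad $110,860. Sum = $919,700.
Difference $919,710 − $919,700 = +$10 applied to largest allocation (Dube): Dube becomes $391,290.

Dube: $391,290 | Delacroix: $95,390 | Nwosu: $322,170 | Haddad: $110,860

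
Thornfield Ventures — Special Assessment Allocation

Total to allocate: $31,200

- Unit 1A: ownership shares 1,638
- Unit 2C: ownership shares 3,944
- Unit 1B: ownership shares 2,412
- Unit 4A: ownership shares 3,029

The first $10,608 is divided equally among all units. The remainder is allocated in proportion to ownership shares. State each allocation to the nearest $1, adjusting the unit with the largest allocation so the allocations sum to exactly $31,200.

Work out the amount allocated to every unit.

Unit 1A: $5,712; Unit 2C: $10,020; Unit 1B: $7,158; Unit 4A: $8,310

First tranche $10,608 split equally: $2,652 each.
Remainder $20,592 by ownership shares (total 11,023): Unit 1A 3,059.94 → $3,060; Unit 2C 7,367.76 → $7,368; Unit 1B 4,505.84 → $4,506; Unit 4A 5,658.46 → $5,658.
Totals: Unit 1A $2,652 + $3,060 = $5,712; Unit 2C $2,652 + $7,368 = $10,020; Unit 1B $2,652 + $4,506 = $7,158; Unit 4A $2,652 + $5,658 = $8,310.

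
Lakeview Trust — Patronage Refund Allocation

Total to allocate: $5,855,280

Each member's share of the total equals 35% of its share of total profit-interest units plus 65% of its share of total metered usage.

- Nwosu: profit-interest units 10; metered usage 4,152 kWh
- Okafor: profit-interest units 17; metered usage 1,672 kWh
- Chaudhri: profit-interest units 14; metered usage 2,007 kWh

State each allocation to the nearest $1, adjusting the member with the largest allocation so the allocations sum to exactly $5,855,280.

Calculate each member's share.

Totals — profit-interest units 41, metered usage 7,831.
Blended shares (35% profit-interest units + 65% metered usage): Nwosu 0.4300; Okafor 0.2839; Chaudhri 0.2861.
Raw shares: Nwosu 2,517,747.97; Okafor 1,662,335.75; Chaudhri 1,675,196.28.
After rounding ($1): Nwosu $2,517,748; Okafor $1,662,336; Chaudhri $1,675,196. Sum = $5,855,280.
No rounding difference to absorb.

Nwosu: $2,517,748; Okafor: $1,662,336; Chaudhri: $1,675,196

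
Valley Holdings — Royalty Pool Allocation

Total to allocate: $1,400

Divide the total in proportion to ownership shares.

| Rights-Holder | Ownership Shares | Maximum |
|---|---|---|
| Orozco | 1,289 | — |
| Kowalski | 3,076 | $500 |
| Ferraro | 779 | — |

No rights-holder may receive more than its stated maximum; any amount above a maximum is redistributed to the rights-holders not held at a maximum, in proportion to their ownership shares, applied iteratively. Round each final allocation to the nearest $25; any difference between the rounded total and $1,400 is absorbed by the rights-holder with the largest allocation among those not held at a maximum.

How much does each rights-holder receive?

Ownership shares total: 5,144.
Unconstrained shares: Orozco 350.82; Kowalski 837.17; Ferraro 212.01.
Held at cap: Kowalski ($500); balance $900 reallocated over remaining ownership shares 2,068.
Shares after redistribution: Orozco 560.98 → $550; Ferraro 339.02 → $350.

Orozco: $550 · Kowalski: $500 · Ferraro: $350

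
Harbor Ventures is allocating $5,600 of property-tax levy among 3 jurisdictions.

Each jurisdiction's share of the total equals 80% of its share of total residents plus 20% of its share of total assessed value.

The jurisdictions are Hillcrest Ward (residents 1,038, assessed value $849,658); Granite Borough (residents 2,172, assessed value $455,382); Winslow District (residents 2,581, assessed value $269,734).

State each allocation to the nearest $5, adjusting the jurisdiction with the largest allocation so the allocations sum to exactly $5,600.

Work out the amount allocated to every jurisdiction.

Hillcrest Ward: $1,405 · Granite Borough: $2,005 · Winslow District: $2,190

Totals — residents 5,791, assessed value 1,574,774.
Composite weights (80% residents + 20% assessed value): Hillcrest Ward 0.2513; Granite Borough 0.3579; Winslow District 0.3908.
Unrounded shares: Hillcrest Ward 1,407.30; Granite Borough 2,004.16; Winslow District 2,188.54.
At nearest $5: Hillcrest Ward $1,405; Granite Borough $2,005; Winslow District $2,190. Sum = $5,600.
Sum already equals the total — no adjustment.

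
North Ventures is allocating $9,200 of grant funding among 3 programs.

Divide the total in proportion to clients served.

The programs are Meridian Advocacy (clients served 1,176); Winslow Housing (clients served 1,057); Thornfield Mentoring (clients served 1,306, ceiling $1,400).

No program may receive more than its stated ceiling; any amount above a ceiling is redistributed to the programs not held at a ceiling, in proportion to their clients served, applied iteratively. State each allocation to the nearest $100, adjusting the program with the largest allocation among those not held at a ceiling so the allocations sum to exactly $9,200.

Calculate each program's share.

Meridian Advocacy: $4,100 | Winslow Housing: $3,700 | Thornfield Mentoring: $1,400

Sum of clients served: 3,539.
Unconstrained shares: Meridian Advocacy 3,057.13; Winslow Housing 2,747.78; Thornfield Mentoring 3,395.08.
Cap binds for Thornfield Mentoring ($1,400); remaining pool $7,800 reallocated over remaining clients served 2,233.
Redistributed shares: Meridian Advocacy 4,107.84 → $4,100; Winslow Housing 3,692.16 → $3,700.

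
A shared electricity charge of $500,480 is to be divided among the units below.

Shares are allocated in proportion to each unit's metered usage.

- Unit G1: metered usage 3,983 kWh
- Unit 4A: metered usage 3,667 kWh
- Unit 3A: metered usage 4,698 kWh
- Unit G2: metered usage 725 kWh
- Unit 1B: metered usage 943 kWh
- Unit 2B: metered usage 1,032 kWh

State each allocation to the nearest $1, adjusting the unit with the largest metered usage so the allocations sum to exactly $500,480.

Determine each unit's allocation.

Unit G1: $132,470 | Unit 4A: $121,960 | Unit 3A: $156,251 | Unit G2: $24,113 | Unit 1B: $31,363 | Unit 2B: $34,323

Metered usage total: 15,048.
Pro-rata amounts: Unit G1 3,983/15,048 × $500,480 = 132,470.22; Unit 4A 3,667/15,048 × $500,480 = 121,960.40; Unit 3A 4,698/15,048 × $500,480 = 156,250.33; Unit G2 725/15,048 × $500,480 = 24,112.71; Unit 1B 943/15,048 × $500,480 = 31,363.15; Unit 2B 1,032/15,048 × $500,480 = 34,323.19.
Rounded to nearest $1: Unit G1 $132,470; Unit 4A $121,960; Unit 3A $156,250; Unit G2 $24,113; Unit 1B $31,363; Unit 2B $34,323. Sum = $500,479.
Difference $500,480 − $500,479 = +$1 applied to largest metered usage (Unit 3A): Unit 3A becomes $156,251.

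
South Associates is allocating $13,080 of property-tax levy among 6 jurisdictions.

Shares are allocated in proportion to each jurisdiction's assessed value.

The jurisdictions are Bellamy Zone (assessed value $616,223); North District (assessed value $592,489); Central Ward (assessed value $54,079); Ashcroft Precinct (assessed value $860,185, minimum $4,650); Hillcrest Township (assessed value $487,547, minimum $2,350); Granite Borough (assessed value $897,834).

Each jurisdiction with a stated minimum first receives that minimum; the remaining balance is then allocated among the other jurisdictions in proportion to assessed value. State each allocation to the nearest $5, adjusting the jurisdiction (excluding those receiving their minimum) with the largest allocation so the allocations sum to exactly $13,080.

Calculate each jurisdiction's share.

Minimums first: Ashcroft Precinct $4,650; Hillcrest Township $2,350. Residual $6,080.
Residual split over remaining assessed value 2,160,625: Bellamy Zone 1,734.05 → $1,735; North District 1,667.26 → $1,665; Central Ward 152.18 → $150; Granite Borough 2,526.51 → $2,525.
Rounding difference +$5 applied to Granite Borough → $2,530.

Bellamy Zone: $1,735 · North District: $1,665 · Central Ward: $150 · Ashcroft Precinct: $4,650 · Hillcrest Township: $2,350 · Granite Borough: $2,530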